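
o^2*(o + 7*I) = o^3 + 7*I*o^2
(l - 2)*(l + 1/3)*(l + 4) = l^3 + 7*l^2/3 - 22*l/3 - 8/3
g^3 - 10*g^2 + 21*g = g*(g - 7)*(g - 3)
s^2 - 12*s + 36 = (s - 6)^2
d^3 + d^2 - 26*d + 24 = (d - 4)*(d - 1)*(d + 6)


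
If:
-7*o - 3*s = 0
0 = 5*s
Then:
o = 0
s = 0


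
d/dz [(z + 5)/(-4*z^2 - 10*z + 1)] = (4*z^2 + 40*z + 51)/(16*z^4 + 80*z^3 + 92*z^2 - 20*z + 1)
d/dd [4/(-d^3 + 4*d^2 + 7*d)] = 4*(3*d^2 - 8*d - 7)/(d^2*(-d^2 + 4*d + 7)^2)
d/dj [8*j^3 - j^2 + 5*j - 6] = 24*j^2 - 2*j + 5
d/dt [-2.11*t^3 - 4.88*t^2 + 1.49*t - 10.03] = -6.33*t^2 - 9.76*t + 1.49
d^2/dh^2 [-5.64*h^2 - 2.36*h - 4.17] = -11.2800000000000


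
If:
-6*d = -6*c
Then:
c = d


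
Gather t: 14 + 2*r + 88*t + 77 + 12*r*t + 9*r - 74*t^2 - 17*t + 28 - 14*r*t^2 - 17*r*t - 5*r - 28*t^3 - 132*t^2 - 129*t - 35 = 6*r - 28*t^3 + t^2*(-14*r - 206) + t*(-5*r - 58) + 84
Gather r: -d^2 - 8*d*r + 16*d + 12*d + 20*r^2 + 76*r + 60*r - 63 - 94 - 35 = -d^2 + 28*d + 20*r^2 + r*(136 - 8*d) - 192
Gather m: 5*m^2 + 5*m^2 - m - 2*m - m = 10*m^2 - 4*m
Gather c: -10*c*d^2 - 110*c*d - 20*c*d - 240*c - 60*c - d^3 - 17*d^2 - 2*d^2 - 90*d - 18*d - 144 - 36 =c*(-10*d^2 - 130*d - 300) - d^3 - 19*d^2 - 108*d - 180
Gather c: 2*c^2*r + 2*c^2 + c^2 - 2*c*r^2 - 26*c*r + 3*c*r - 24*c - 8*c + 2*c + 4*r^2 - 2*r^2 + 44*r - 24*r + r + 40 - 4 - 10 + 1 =c^2*(2*r + 3) + c*(-2*r^2 - 23*r - 30) + 2*r^2 + 21*r + 27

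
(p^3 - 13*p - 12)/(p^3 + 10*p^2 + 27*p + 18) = (p - 4)/(p + 6)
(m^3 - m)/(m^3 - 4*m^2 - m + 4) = m/(m - 4)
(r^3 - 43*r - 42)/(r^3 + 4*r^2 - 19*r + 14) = (r^3 - 43*r - 42)/(r^3 + 4*r^2 - 19*r + 14)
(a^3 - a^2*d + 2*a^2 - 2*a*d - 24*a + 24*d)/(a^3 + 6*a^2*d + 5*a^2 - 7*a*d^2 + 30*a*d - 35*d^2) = (a^2 + 2*a - 24)/(a^2 + 7*a*d + 5*a + 35*d)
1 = 1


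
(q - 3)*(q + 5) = q^2 + 2*q - 15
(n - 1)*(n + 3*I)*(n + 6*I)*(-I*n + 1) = -I*n^4 + 10*n^3 + I*n^3 - 10*n^2 + 27*I*n^2 - 18*n - 27*I*n + 18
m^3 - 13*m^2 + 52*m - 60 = (m - 6)*(m - 5)*(m - 2)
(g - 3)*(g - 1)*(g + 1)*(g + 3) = g^4 - 10*g^2 + 9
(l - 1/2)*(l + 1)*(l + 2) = l^3 + 5*l^2/2 + l/2 - 1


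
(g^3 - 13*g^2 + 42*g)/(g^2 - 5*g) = (g^2 - 13*g + 42)/(g - 5)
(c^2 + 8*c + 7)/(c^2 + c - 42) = (c + 1)/(c - 6)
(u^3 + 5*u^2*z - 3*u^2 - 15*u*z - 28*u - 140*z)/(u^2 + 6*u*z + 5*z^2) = (u^2 - 3*u - 28)/(u + z)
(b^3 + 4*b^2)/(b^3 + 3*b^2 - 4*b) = b/(b - 1)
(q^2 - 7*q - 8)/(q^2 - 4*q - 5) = (q - 8)/(q - 5)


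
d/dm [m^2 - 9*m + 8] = 2*m - 9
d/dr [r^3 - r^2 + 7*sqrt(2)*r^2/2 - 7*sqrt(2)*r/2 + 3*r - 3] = 3*r^2 - 2*r + 7*sqrt(2)*r - 7*sqrt(2)/2 + 3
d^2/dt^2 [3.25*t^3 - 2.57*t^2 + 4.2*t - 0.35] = 19.5*t - 5.14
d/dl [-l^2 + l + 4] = 1 - 2*l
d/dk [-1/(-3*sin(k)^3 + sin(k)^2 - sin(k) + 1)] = (-9*sin(k)^2 + 2*sin(k) - 1)*cos(k)/(3*sin(k)^3 - sin(k)^2 + sin(k) - 1)^2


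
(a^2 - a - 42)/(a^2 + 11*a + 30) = (a - 7)/(a + 5)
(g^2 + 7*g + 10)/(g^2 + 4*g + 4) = (g + 5)/(g + 2)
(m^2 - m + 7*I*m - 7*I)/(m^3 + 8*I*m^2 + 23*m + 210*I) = (m - 1)/(m^2 + I*m + 30)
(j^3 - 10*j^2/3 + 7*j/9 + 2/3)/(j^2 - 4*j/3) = (9*j^3 - 30*j^2 + 7*j + 6)/(3*j*(3*j - 4))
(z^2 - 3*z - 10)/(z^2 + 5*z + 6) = (z - 5)/(z + 3)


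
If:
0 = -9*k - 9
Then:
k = -1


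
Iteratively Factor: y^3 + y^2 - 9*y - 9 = (y + 1)*(y^2 - 9) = (y - 3)*(y + 1)*(y + 3)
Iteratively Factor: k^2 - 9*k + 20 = (k - 5)*(k - 4)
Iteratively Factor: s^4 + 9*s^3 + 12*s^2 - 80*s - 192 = (s + 4)*(s^3 + 5*s^2 - 8*s - 48) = (s + 4)^2*(s^2 + s - 12) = (s + 4)^3*(s - 3)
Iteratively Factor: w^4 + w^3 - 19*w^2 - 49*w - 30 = (w - 5)*(w^3 + 6*w^2 + 11*w + 6) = (w - 5)*(w + 3)*(w^2 + 3*w + 2) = (w - 5)*(w + 1)*(w + 3)*(w + 2)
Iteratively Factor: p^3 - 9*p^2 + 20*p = (p)*(p^2 - 9*p + 20) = p*(p - 4)*(p - 5)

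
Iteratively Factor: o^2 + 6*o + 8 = (o + 2)*(o + 4)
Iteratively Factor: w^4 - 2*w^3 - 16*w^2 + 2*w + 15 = (w + 3)*(w^3 - 5*w^2 - w + 5) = (w + 1)*(w + 3)*(w^2 - 6*w + 5) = (w - 5)*(w + 1)*(w + 3)*(w - 1)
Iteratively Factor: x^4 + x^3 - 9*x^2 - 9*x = (x + 1)*(x^3 - 9*x) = x*(x + 1)*(x^2 - 9) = x*(x + 1)*(x + 3)*(x - 3)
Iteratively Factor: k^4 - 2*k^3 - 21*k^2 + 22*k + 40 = (k + 4)*(k^3 - 6*k^2 + 3*k + 10) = (k - 5)*(k + 4)*(k^2 - k - 2) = (k - 5)*(k - 2)*(k + 4)*(k + 1)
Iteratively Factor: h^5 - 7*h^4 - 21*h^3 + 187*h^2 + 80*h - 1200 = (h + 3)*(h^4 - 10*h^3 + 9*h^2 + 160*h - 400) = (h + 3)*(h + 4)*(h^3 - 14*h^2 + 65*h - 100) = (h - 5)*(h + 3)*(h + 4)*(h^2 - 9*h + 20) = (h - 5)*(h - 4)*(h + 3)*(h + 4)*(h - 5)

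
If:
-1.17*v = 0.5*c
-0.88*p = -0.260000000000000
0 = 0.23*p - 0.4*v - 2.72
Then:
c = 15.51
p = 0.30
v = -6.63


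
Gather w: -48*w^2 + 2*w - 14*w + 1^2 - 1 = -48*w^2 - 12*w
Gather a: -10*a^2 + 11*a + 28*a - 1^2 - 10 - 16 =-10*a^2 + 39*a - 27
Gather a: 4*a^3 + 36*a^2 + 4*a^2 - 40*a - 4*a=4*a^3 + 40*a^2 - 44*a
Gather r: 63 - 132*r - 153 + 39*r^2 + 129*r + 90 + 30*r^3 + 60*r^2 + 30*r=30*r^3 + 99*r^2 + 27*r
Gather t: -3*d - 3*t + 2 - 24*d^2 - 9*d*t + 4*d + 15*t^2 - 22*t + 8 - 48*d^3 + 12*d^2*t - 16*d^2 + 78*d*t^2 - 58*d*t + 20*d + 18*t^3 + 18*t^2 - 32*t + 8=-48*d^3 - 40*d^2 + 21*d + 18*t^3 + t^2*(78*d + 33) + t*(12*d^2 - 67*d - 57) + 18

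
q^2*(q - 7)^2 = q^4 - 14*q^3 + 49*q^2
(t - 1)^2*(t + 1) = t^3 - t^2 - t + 1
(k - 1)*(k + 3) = k^2 + 2*k - 3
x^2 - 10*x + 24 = (x - 6)*(x - 4)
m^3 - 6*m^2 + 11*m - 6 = (m - 3)*(m - 2)*(m - 1)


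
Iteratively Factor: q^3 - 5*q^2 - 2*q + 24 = (q - 3)*(q^2 - 2*q - 8) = (q - 4)*(q - 3)*(q + 2)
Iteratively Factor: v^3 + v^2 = (v + 1)*(v^2) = v*(v + 1)*(v)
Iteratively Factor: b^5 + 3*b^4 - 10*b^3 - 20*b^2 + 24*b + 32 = (b + 1)*(b^4 + 2*b^3 - 12*b^2 - 8*b + 32) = (b - 2)*(b + 1)*(b^3 + 4*b^2 - 4*b - 16) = (b - 2)*(b + 1)*(b + 2)*(b^2 + 2*b - 8) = (b - 2)*(b + 1)*(b + 2)*(b + 4)*(b - 2)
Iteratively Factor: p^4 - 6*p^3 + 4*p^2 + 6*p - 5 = (p + 1)*(p^3 - 7*p^2 + 11*p - 5) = (p - 1)*(p + 1)*(p^2 - 6*p + 5) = (p - 5)*(p - 1)*(p + 1)*(p - 1)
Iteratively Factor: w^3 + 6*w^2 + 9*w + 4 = (w + 4)*(w^2 + 2*w + 1) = (w + 1)*(w + 4)*(w + 1)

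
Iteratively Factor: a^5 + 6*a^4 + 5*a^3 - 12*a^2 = (a + 4)*(a^4 + 2*a^3 - 3*a^2) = a*(a + 4)*(a^3 + 2*a^2 - 3*a) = a*(a + 3)*(a + 4)*(a^2 - a) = a^2*(a + 3)*(a + 4)*(a - 1)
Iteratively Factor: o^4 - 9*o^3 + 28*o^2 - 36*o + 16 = (o - 2)*(o^3 - 7*o^2 + 14*o - 8) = (o - 4)*(o - 2)*(o^2 - 3*o + 2) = (o - 4)*(o - 2)*(o - 1)*(o - 2)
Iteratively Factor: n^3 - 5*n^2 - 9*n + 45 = (n - 5)*(n^2 - 9) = (n - 5)*(n - 3)*(n + 3)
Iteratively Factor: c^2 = (c)*(c)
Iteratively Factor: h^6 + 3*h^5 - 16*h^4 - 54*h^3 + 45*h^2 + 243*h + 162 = (h + 2)*(h^5 + h^4 - 18*h^3 - 18*h^2 + 81*h + 81) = (h + 2)*(h + 3)*(h^4 - 2*h^3 - 12*h^2 + 18*h + 27) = (h - 3)*(h + 2)*(h + 3)*(h^3 + h^2 - 9*h - 9) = (h - 3)^2*(h + 2)*(h + 3)*(h^2 + 4*h + 3) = (h - 3)^2*(h + 1)*(h + 2)*(h + 3)*(h + 3)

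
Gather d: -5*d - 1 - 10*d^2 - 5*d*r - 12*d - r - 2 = -10*d^2 + d*(-5*r - 17) - r - 3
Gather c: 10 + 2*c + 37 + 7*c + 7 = 9*c + 54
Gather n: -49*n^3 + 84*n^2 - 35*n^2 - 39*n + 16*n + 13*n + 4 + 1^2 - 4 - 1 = -49*n^3 + 49*n^2 - 10*n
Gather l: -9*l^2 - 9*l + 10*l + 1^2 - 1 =-9*l^2 + l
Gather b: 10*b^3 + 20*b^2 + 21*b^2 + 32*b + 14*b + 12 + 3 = 10*b^3 + 41*b^2 + 46*b + 15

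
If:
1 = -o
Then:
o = -1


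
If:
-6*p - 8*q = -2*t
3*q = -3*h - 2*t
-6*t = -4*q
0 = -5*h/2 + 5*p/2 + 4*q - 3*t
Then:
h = 0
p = 0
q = 0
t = 0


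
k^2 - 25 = (k - 5)*(k + 5)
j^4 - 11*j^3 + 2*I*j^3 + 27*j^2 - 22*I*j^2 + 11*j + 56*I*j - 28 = (j - 7)*(j - 4)*(j + I)^2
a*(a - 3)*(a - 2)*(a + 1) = a^4 - 4*a^3 + a^2 + 6*a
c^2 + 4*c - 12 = (c - 2)*(c + 6)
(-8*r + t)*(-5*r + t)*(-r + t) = -40*r^3 + 53*r^2*t - 14*r*t^2 + t^3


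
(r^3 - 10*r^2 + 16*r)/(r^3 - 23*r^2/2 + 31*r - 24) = 2*r/(2*r - 3)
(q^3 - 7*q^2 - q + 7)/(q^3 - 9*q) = (q^3 - 7*q^2 - q + 7)/(q*(q^2 - 9))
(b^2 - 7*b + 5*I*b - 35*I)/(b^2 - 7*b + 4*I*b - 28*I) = (b + 5*I)/(b + 4*I)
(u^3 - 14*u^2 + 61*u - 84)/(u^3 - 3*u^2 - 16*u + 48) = (u - 7)/(u + 4)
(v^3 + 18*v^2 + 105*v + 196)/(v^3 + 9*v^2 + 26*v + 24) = (v^2 + 14*v + 49)/(v^2 + 5*v + 6)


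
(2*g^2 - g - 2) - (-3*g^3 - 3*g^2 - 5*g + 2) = 3*g^3 + 5*g^2 + 4*g - 4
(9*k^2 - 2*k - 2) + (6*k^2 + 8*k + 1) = 15*k^2 + 6*k - 1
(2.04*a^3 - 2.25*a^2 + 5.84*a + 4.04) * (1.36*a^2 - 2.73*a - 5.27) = 2.7744*a^5 - 8.6292*a^4 + 3.3341*a^3 + 1.4087*a^2 - 41.806*a - 21.2908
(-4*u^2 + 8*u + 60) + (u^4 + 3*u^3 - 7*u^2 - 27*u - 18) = u^4 + 3*u^3 - 11*u^2 - 19*u + 42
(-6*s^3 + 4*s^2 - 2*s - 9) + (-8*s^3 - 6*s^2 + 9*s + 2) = -14*s^3 - 2*s^2 + 7*s - 7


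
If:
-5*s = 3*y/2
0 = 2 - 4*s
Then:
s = 1/2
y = -5/3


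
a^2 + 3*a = a*(a + 3)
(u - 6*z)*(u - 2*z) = u^2 - 8*u*z + 12*z^2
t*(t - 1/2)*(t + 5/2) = t^3 + 2*t^2 - 5*t/4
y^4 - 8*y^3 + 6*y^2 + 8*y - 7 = (y - 7)*(y - 1)^2*(y + 1)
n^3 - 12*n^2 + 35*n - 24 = (n - 8)*(n - 3)*(n - 1)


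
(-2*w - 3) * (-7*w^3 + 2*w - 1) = 14*w^4 + 21*w^3 - 4*w^2 - 4*w + 3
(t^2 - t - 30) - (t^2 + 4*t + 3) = -5*t - 33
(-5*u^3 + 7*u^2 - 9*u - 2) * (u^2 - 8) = -5*u^5 + 7*u^4 + 31*u^3 - 58*u^2 + 72*u + 16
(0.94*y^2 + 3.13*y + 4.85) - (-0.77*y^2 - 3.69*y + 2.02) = 1.71*y^2 + 6.82*y + 2.83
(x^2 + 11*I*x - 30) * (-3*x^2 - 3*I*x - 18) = -3*x^4 - 36*I*x^3 + 105*x^2 - 108*I*x + 540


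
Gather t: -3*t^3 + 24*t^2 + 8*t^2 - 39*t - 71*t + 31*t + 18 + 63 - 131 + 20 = -3*t^3 + 32*t^2 - 79*t - 30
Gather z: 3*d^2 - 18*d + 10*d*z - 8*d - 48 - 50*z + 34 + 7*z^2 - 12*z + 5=3*d^2 - 26*d + 7*z^2 + z*(10*d - 62) - 9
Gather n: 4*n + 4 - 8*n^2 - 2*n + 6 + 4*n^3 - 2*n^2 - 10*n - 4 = 4*n^3 - 10*n^2 - 8*n + 6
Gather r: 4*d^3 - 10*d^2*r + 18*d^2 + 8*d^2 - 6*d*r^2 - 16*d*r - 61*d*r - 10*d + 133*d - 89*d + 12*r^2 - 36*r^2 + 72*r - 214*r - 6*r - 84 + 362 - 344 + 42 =4*d^3 + 26*d^2 + 34*d + r^2*(-6*d - 24) + r*(-10*d^2 - 77*d - 148) - 24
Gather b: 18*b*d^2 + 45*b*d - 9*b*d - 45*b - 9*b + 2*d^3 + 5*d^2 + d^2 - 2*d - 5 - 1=b*(18*d^2 + 36*d - 54) + 2*d^3 + 6*d^2 - 2*d - 6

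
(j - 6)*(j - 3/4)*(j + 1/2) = j^3 - 25*j^2/4 + 9*j/8 + 9/4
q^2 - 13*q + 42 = (q - 7)*(q - 6)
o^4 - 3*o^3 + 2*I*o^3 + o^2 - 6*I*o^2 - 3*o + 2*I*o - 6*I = (o - 3)*(o - I)*(o + I)*(o + 2*I)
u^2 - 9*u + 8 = (u - 8)*(u - 1)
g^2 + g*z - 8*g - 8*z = (g - 8)*(g + z)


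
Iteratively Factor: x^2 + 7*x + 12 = (x + 4)*(x + 3)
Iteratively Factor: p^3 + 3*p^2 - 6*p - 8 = (p + 4)*(p^2 - p - 2) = (p + 1)*(p + 4)*(p - 2)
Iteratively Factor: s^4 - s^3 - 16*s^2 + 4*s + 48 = (s + 3)*(s^3 - 4*s^2 - 4*s + 16) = (s + 2)*(s + 3)*(s^2 - 6*s + 8) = (s - 2)*(s + 2)*(s + 3)*(s - 4)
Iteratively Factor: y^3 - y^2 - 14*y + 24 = (y - 3)*(y^2 + 2*y - 8) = (y - 3)*(y + 4)*(y - 2)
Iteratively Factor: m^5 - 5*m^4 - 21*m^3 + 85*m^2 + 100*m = (m)*(m^4 - 5*m^3 - 21*m^2 + 85*m + 100) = m*(m - 5)*(m^3 - 21*m - 20) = m*(m - 5)*(m + 1)*(m^2 - m - 20) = m*(m - 5)^2*(m + 1)*(m + 4)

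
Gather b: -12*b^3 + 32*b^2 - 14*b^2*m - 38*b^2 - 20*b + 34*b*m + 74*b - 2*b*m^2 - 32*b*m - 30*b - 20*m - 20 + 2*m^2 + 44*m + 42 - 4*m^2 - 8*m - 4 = -12*b^3 + b^2*(-14*m - 6) + b*(-2*m^2 + 2*m + 24) - 2*m^2 + 16*m + 18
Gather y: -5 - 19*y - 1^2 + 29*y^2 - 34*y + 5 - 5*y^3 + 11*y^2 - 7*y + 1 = -5*y^3 + 40*y^2 - 60*y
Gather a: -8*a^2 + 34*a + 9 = -8*a^2 + 34*a + 9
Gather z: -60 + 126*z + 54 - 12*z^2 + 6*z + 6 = -12*z^2 + 132*z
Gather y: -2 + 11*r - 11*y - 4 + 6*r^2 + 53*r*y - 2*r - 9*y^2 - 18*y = 6*r^2 + 9*r - 9*y^2 + y*(53*r - 29) - 6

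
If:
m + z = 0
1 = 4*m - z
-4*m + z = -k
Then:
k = 1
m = 1/5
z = -1/5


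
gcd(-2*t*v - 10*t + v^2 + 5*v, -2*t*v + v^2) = 2*t - v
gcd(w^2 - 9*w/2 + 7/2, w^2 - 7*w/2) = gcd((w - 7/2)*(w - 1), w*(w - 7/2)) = w - 7/2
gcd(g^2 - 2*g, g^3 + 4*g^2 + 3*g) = g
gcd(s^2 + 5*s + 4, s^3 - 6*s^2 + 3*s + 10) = s + 1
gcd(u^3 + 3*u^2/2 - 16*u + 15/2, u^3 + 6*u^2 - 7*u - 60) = u^2 + 2*u - 15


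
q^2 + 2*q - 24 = (q - 4)*(q + 6)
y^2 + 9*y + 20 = (y + 4)*(y + 5)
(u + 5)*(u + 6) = u^2 + 11*u + 30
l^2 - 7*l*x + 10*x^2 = (l - 5*x)*(l - 2*x)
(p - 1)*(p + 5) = p^2 + 4*p - 5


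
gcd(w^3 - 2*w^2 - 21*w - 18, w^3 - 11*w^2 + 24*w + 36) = w^2 - 5*w - 6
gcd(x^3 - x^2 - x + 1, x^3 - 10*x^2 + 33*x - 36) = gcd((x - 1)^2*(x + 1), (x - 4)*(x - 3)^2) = 1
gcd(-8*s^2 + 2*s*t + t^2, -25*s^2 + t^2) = 1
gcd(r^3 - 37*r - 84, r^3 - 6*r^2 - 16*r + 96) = r + 4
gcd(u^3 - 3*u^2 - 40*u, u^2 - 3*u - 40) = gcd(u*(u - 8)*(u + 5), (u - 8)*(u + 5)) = u^2 - 3*u - 40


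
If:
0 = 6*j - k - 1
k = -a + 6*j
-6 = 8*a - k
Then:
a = 1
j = 5/2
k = 14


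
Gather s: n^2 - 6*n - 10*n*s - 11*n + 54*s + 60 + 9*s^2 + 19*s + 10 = n^2 - 17*n + 9*s^2 + s*(73 - 10*n) + 70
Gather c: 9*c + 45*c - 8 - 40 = 54*c - 48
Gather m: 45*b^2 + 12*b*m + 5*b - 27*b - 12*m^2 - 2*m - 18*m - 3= 45*b^2 - 22*b - 12*m^2 + m*(12*b - 20) - 3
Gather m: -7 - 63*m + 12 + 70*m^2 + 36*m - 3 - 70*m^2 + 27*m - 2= 0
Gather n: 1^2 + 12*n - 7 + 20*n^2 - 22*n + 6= 20*n^2 - 10*n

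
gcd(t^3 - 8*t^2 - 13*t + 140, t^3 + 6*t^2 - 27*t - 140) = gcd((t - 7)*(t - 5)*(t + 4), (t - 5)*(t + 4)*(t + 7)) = t^2 - t - 20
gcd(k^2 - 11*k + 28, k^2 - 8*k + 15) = 1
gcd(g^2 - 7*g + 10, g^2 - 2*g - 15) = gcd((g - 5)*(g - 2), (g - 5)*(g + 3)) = g - 5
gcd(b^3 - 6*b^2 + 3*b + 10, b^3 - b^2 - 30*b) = 1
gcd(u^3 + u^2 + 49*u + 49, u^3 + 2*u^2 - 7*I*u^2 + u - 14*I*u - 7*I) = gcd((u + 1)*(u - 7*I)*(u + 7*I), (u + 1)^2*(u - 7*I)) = u^2 + u*(1 - 7*I) - 7*I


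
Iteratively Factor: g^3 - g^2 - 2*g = (g + 1)*(g^2 - 2*g) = g*(g + 1)*(g - 2)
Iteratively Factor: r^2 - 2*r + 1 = (r - 1)*(r - 1)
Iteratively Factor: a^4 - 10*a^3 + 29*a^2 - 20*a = (a - 1)*(a^3 - 9*a^2 + 20*a) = (a - 5)*(a - 1)*(a^2 - 4*a) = (a - 5)*(a - 4)*(a - 1)*(a)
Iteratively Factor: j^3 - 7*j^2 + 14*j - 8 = (j - 1)*(j^2 - 6*j + 8) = (j - 4)*(j - 1)*(j - 2)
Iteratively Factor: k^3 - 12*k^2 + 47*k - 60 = (k - 3)*(k^2 - 9*k + 20) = (k - 5)*(k - 3)*(k - 4)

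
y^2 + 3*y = y*(y + 3)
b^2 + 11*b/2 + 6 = (b + 3/2)*(b + 4)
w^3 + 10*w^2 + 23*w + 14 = (w + 1)*(w + 2)*(w + 7)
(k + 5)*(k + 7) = k^2 + 12*k + 35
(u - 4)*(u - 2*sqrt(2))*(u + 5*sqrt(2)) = u^3 - 4*u^2 + 3*sqrt(2)*u^2 - 20*u - 12*sqrt(2)*u + 80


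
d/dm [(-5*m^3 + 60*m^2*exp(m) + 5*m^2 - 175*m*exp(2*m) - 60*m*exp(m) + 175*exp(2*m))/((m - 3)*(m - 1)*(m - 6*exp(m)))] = 5*(6*m^3*exp(m) - 70*m^2*exp(2*m) - 24*m^2*exp(m) + 3*m^2 + 210*m*exp(3*m) + 280*m*exp(2*m) - 36*m*exp(m) - 840*exp(3*m) + 111*exp(2*m))/(m^4 - 12*m^3*exp(m) - 6*m^3 + 36*m^2*exp(2*m) + 72*m^2*exp(m) + 9*m^2 - 216*m*exp(2*m) - 108*m*exp(m) + 324*exp(2*m))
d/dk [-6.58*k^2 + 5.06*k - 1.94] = 5.06 - 13.16*k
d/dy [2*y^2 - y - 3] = 4*y - 1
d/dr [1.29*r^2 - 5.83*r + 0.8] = 2.58*r - 5.83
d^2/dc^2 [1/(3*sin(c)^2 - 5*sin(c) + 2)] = (-36*sin(c)^3 + 9*sin(c)^2 + 62*sin(c) - 38)/((sin(c) - 1)^2*(3*sin(c) - 2)^3)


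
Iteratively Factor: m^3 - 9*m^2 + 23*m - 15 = (m - 1)*(m^2 - 8*m + 15) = (m - 5)*(m - 1)*(m - 3)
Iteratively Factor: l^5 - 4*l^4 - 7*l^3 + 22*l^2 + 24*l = (l)*(l^4 - 4*l^3 - 7*l^2 + 22*l + 24) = l*(l + 2)*(l^3 - 6*l^2 + 5*l + 12) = l*(l + 1)*(l + 2)*(l^2 - 7*l + 12) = l*(l - 4)*(l + 1)*(l + 2)*(l - 3)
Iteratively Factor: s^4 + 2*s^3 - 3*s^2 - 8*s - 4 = (s + 1)*(s^3 + s^2 - 4*s - 4) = (s + 1)^2*(s^2 - 4) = (s - 2)*(s + 1)^2*(s + 2)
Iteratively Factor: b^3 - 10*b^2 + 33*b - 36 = (b - 3)*(b^2 - 7*b + 12) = (b - 4)*(b - 3)*(b - 3)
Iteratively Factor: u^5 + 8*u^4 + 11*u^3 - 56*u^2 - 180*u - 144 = (u + 4)*(u^4 + 4*u^3 - 5*u^2 - 36*u - 36) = (u + 2)*(u + 4)*(u^3 + 2*u^2 - 9*u - 18) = (u - 3)*(u + 2)*(u + 4)*(u^2 + 5*u + 6) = (u - 3)*(u + 2)*(u + 3)*(u + 4)*(u + 2)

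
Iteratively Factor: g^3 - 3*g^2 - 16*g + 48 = (g - 3)*(g^2 - 16) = (g - 4)*(g - 3)*(g + 4)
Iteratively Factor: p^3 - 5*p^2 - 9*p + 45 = (p - 3)*(p^2 - 2*p - 15) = (p - 3)*(p + 3)*(p - 5)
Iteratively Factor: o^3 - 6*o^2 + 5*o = (o)*(o^2 - 6*o + 5) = o*(o - 5)*(o - 1)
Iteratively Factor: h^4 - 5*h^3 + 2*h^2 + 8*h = (h - 4)*(h^3 - h^2 - 2*h) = (h - 4)*(h - 2)*(h^2 + h) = (h - 4)*(h - 2)*(h + 1)*(h)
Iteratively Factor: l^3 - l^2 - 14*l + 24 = (l - 2)*(l^2 + l - 12) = (l - 3)*(l - 2)*(l + 4)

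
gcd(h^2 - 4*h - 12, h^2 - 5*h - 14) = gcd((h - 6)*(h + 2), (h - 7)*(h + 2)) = h + 2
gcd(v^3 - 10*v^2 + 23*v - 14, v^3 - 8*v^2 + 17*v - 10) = v^2 - 3*v + 2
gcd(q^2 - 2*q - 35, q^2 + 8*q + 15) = q + 5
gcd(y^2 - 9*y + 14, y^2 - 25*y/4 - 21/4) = y - 7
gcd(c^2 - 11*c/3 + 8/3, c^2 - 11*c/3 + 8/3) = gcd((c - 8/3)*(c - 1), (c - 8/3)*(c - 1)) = c^2 - 11*c/3 + 8/3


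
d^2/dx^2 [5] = 0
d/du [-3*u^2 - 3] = -6*u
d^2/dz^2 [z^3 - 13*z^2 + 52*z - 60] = 6*z - 26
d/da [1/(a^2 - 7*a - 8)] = (7 - 2*a)/(-a^2 + 7*a + 8)^2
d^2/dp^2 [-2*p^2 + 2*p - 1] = -4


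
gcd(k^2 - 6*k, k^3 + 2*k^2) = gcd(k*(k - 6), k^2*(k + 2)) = k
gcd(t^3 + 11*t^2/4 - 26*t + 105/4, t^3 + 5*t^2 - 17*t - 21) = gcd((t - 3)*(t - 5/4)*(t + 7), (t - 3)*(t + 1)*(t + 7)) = t^2 + 4*t - 21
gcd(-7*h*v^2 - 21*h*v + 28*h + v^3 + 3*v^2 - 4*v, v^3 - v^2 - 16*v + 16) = v^2 + 3*v - 4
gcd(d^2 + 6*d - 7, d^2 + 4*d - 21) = d + 7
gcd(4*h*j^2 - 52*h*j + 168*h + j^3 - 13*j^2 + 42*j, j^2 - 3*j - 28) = j - 7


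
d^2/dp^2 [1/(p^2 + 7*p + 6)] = 2*(-p^2 - 7*p + (2*p + 7)^2 - 6)/(p^2 + 7*p + 6)^3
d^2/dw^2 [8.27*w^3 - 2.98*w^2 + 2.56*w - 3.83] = 49.62*w - 5.96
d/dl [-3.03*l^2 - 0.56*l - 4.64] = -6.06*l - 0.56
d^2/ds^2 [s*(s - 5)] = 2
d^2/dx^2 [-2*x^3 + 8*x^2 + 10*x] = 16 - 12*x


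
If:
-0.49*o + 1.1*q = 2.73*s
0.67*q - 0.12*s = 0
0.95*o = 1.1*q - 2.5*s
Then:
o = 0.00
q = 0.00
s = 0.00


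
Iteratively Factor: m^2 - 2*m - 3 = (m - 3)*(m + 1)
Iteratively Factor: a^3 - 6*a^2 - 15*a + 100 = (a + 4)*(a^2 - 10*a + 25) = (a - 5)*(a + 4)*(a - 5)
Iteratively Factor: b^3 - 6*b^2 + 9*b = (b - 3)*(b^2 - 3*b) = b*(b - 3)*(b - 3)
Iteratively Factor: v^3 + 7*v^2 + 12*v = (v + 4)*(v^2 + 3*v) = v*(v + 4)*(v + 3)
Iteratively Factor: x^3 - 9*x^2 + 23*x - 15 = (x - 1)*(x^2 - 8*x + 15) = (x - 3)*(x - 1)*(x - 5)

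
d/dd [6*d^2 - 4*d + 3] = 12*d - 4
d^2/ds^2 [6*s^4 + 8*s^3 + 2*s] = 24*s*(3*s + 2)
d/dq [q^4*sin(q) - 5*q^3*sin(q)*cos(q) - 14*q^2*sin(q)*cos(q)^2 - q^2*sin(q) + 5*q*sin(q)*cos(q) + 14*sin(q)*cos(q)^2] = q^4*cos(q) + 4*q^3*sin(q) - 5*q^3*cos(2*q) - 15*q^2*sin(2*q)/2 - 9*q^2*cos(q)/2 - 21*q^2*cos(3*q)/2 - 9*q*sin(q) - 7*q*sin(3*q) + 5*q*cos(2*q) + 5*sin(2*q)/2 + 7*cos(q)/2 + 21*cos(3*q)/2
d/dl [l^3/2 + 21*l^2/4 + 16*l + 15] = 3*l^2/2 + 21*l/2 + 16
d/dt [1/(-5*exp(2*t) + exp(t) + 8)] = (10*exp(t) - 1)*exp(t)/(-5*exp(2*t) + exp(t) + 8)^2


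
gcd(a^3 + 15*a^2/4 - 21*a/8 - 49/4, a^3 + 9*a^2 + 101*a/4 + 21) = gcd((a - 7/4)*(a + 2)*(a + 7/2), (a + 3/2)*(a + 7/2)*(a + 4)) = a + 7/2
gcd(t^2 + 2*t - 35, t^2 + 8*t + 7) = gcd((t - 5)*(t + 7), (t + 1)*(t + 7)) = t + 7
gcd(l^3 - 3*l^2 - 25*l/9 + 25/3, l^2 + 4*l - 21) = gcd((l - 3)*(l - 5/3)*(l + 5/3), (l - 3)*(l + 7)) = l - 3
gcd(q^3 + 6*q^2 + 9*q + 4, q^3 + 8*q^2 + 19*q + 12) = q^2 + 5*q + 4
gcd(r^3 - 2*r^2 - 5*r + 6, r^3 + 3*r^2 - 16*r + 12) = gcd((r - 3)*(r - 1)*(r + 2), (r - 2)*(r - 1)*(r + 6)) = r - 1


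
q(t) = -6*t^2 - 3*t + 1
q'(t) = -12*t - 3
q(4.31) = -123.39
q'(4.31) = -54.72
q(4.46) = -131.73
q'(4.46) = -56.52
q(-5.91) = -190.84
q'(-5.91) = 67.92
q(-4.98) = -132.86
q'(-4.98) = 56.76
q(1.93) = -27.14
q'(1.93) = -26.16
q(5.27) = -181.45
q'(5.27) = -66.24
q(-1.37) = -6.15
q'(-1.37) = 13.44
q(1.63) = -19.83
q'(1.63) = -22.56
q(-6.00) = -197.00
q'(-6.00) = 69.00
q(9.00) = -512.00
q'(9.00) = -111.00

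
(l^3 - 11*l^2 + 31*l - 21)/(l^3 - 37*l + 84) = (l^2 - 8*l + 7)/(l^2 + 3*l - 28)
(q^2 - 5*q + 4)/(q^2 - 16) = (q - 1)/(q + 4)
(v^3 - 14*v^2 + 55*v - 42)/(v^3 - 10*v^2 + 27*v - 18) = (v - 7)/(v - 3)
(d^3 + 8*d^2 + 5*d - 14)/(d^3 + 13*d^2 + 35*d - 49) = (d + 2)/(d + 7)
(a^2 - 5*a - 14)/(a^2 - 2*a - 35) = (a + 2)/(a + 5)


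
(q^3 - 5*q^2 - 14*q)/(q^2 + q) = (q^2 - 5*q - 14)/(q + 1)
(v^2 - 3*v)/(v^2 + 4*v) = (v - 3)/(v + 4)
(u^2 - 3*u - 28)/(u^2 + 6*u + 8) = (u - 7)/(u + 2)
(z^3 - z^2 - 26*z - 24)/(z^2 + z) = z - 2 - 24/z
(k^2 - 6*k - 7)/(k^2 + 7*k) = (k^2 - 6*k - 7)/(k*(k + 7))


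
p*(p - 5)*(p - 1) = p^3 - 6*p^2 + 5*p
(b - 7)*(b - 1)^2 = b^3 - 9*b^2 + 15*b - 7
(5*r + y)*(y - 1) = 5*r*y - 5*r + y^2 - y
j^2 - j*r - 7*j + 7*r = (j - 7)*(j - r)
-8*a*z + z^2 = z*(-8*a + z)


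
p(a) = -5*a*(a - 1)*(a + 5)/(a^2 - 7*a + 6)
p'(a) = -5*a*(7 - 2*a)*(a - 1)*(a + 5)/(a^2 - 7*a + 6)^2 - 5*a*(a - 1)/(a^2 - 7*a + 6) - 5*a*(a + 5)/(a^2 - 7*a + 6) - 5*(a - 1)*(a + 5)/(a^2 - 7*a + 6) = 5*(-a^2 + 12*a + 30)/(a^2 - 12*a + 36)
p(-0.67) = -2.17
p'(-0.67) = 2.42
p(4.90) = 220.50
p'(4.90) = 267.73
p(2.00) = 17.50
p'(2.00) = 15.62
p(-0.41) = -1.47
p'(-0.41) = 3.03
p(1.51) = 10.95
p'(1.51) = 11.37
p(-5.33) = 0.78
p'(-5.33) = -2.43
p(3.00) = 40.00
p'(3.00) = 31.67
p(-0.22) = -0.85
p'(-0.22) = 3.53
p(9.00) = -210.00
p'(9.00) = 31.67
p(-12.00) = 23.33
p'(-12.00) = -3.98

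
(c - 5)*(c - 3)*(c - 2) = c^3 - 10*c^2 + 31*c - 30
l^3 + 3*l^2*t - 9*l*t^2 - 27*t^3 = (l - 3*t)*(l + 3*t)^2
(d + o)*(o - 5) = d*o - 5*d + o^2 - 5*o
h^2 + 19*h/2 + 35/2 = (h + 5/2)*(h + 7)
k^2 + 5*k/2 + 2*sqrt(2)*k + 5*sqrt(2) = (k + 5/2)*(k + 2*sqrt(2))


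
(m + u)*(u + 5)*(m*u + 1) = m^2*u^2 + 5*m^2*u + m*u^3 + 5*m*u^2 + m*u + 5*m + u^2 + 5*u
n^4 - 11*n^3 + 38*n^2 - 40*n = n*(n - 5)*(n - 4)*(n - 2)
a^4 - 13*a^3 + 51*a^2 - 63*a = a*(a - 7)*(a - 3)^2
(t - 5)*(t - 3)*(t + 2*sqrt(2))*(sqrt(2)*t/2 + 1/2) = sqrt(2)*t^4/2 - 4*sqrt(2)*t^3 + 5*t^3/2 - 20*t^2 + 17*sqrt(2)*t^2/2 - 8*sqrt(2)*t + 75*t/2 + 15*sqrt(2)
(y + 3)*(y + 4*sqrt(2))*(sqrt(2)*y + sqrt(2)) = sqrt(2)*y^3 + 4*sqrt(2)*y^2 + 8*y^2 + 3*sqrt(2)*y + 32*y + 24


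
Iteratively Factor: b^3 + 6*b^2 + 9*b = (b + 3)*(b^2 + 3*b) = b*(b + 3)*(b + 3)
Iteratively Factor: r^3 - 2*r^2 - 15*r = (r + 3)*(r^2 - 5*r) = (r - 5)*(r + 3)*(r)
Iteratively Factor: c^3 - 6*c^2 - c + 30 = (c - 3)*(c^2 - 3*c - 10) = (c - 3)*(c + 2)*(c - 5)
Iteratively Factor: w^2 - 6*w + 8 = (w - 4)*(w - 2)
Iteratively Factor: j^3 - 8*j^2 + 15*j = (j - 5)*(j^2 - 3*j) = (j - 5)*(j - 3)*(j)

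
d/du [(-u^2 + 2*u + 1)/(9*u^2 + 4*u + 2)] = 22*u*(-u - 1)/(81*u^4 + 72*u^3 + 52*u^2 + 16*u + 4)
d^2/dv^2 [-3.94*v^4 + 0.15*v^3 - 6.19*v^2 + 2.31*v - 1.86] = -47.28*v^2 + 0.9*v - 12.38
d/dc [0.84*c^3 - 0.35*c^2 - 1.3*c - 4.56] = 2.52*c^2 - 0.7*c - 1.3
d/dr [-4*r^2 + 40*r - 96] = 40 - 8*r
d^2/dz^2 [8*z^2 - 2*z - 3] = 16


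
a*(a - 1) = a^2 - a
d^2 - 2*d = d*(d - 2)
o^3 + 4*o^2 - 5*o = o*(o - 1)*(o + 5)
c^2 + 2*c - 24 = (c - 4)*(c + 6)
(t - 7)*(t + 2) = t^2 - 5*t - 14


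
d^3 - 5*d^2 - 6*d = d*(d - 6)*(d + 1)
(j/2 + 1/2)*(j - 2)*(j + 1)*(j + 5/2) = j^4/2 + 5*j^3/4 - 3*j^2/2 - 19*j/4 - 5/2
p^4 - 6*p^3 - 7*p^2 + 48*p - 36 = (p - 6)*(p - 2)*(p - 1)*(p + 3)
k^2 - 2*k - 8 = (k - 4)*(k + 2)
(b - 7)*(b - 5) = b^2 - 12*b + 35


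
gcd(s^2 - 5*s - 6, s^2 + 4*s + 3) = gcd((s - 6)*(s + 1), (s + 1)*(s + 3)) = s + 1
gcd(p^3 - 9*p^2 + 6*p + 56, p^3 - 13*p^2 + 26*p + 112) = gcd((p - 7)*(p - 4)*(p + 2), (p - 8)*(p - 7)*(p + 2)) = p^2 - 5*p - 14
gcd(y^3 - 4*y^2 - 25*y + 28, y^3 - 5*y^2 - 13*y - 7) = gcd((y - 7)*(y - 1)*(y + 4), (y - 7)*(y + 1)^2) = y - 7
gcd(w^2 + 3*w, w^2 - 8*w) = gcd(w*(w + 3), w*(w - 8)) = w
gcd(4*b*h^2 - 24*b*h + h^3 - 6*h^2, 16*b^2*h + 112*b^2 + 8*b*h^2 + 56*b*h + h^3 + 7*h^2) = 4*b + h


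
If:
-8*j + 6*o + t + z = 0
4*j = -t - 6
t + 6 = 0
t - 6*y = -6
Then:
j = 0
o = 1 - z/6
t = -6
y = 0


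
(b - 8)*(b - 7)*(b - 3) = b^3 - 18*b^2 + 101*b - 168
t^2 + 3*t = t*(t + 3)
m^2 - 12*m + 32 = (m - 8)*(m - 4)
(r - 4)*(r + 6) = r^2 + 2*r - 24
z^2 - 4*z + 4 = (z - 2)^2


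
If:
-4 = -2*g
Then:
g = 2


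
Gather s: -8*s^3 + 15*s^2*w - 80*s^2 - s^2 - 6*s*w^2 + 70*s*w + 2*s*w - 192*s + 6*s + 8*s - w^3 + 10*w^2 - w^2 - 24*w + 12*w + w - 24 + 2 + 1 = -8*s^3 + s^2*(15*w - 81) + s*(-6*w^2 + 72*w - 178) - w^3 + 9*w^2 - 11*w - 21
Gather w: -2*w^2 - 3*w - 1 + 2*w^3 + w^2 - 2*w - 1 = 2*w^3 - w^2 - 5*w - 2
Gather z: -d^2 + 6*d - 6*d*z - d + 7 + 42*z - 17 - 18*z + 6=-d^2 + 5*d + z*(24 - 6*d) - 4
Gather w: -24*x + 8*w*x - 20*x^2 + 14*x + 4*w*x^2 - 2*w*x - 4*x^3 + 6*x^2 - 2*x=w*(4*x^2 + 6*x) - 4*x^3 - 14*x^2 - 12*x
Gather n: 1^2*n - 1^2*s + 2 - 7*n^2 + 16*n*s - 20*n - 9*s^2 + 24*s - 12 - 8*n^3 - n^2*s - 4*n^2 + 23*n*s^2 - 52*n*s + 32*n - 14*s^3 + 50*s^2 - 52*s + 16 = -8*n^3 + n^2*(-s - 11) + n*(23*s^2 - 36*s + 13) - 14*s^3 + 41*s^2 - 29*s + 6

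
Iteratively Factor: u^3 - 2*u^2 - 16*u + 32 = (u - 4)*(u^2 + 2*u - 8) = (u - 4)*(u + 4)*(u - 2)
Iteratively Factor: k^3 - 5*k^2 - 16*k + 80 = (k + 4)*(k^2 - 9*k + 20) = (k - 4)*(k + 4)*(k - 5)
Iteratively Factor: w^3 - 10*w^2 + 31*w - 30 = (w - 5)*(w^2 - 5*w + 6) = (w - 5)*(w - 2)*(w - 3)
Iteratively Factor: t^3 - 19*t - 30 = (t + 3)*(t^2 - 3*t - 10) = (t - 5)*(t + 3)*(t + 2)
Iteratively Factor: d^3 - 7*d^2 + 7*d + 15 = (d - 5)*(d^2 - 2*d - 3) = (d - 5)*(d + 1)*(d - 3)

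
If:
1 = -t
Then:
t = -1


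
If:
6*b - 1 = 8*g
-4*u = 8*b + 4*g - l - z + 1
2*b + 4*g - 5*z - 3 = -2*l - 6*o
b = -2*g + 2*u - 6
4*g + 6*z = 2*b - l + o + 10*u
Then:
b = 83/64 - 23*z/64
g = 217/256 - 69*z/256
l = 131/4 - 27*z/4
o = 433*z/128 - 1461/128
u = 1151/256 - 115*z/256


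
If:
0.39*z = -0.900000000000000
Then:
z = -2.31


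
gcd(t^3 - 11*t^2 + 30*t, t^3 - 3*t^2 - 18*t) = t^2 - 6*t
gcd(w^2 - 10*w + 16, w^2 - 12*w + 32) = w - 8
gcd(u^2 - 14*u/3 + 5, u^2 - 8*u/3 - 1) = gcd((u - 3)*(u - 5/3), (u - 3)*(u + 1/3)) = u - 3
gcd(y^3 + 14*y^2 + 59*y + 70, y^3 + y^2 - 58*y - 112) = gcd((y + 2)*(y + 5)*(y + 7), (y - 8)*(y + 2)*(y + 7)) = y^2 + 9*y + 14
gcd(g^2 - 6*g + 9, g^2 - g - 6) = g - 3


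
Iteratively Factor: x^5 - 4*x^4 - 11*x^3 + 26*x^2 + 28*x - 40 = (x + 2)*(x^4 - 6*x^3 + x^2 + 24*x - 20) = (x - 2)*(x + 2)*(x^3 - 4*x^2 - 7*x + 10) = (x - 2)*(x + 2)^2*(x^2 - 6*x + 5) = (x - 5)*(x - 2)*(x + 2)^2*(x - 1)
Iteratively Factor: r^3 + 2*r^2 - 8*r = (r)*(r^2 + 2*r - 8) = r*(r + 4)*(r - 2)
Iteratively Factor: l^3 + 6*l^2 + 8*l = (l + 4)*(l^2 + 2*l) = (l + 2)*(l + 4)*(l)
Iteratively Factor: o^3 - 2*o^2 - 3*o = (o + 1)*(o^2 - 3*o) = o*(o + 1)*(o - 3)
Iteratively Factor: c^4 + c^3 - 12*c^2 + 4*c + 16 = (c + 1)*(c^3 - 12*c + 16) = (c + 1)*(c + 4)*(c^2 - 4*c + 4) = (c - 2)*(c + 1)*(c + 4)*(c - 2)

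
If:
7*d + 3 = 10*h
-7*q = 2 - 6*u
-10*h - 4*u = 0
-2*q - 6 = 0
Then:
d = 29/21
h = 19/15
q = -3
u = -19/6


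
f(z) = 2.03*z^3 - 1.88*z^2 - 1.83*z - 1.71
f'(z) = 6.09*z^2 - 3.76*z - 1.83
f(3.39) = 49.57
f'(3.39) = 55.41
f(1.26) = -2.94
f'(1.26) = 3.10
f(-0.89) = -3.00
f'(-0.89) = 6.34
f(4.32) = 118.96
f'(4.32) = 95.58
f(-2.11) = -25.29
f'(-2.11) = 33.22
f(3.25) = 42.17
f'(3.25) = 50.28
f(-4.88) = -273.47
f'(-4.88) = 161.55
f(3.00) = 30.69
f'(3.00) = 41.70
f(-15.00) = -7248.51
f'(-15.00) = 1424.82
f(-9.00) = -1617.39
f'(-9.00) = 525.30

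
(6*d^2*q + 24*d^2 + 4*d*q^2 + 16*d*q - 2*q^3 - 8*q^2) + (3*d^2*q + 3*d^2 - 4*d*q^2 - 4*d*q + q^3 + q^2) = 9*d^2*q + 27*d^2 + 12*d*q - q^3 - 7*q^2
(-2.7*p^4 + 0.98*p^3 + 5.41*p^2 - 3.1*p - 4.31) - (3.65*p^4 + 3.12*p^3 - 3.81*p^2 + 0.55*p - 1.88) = -6.35*p^4 - 2.14*p^3 + 9.22*p^2 - 3.65*p - 2.43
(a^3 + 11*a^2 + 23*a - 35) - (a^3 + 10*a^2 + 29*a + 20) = a^2 - 6*a - 55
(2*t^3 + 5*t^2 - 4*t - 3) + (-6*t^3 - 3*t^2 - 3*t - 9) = -4*t^3 + 2*t^2 - 7*t - 12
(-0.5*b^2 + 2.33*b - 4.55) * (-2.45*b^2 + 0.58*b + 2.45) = 1.225*b^4 - 5.9985*b^3 + 11.2739*b^2 + 3.0695*b - 11.1475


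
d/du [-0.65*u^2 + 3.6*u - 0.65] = 3.6 - 1.3*u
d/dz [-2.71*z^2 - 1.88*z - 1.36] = -5.42*z - 1.88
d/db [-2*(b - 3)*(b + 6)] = -4*b - 6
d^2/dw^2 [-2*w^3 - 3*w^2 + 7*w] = -12*w - 6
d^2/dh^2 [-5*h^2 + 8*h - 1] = -10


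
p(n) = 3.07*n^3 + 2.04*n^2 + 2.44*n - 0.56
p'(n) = 9.21*n^2 + 4.08*n + 2.44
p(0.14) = -0.17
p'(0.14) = 3.19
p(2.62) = 75.05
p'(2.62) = 76.35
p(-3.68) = -134.91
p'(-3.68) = 112.15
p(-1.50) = -9.99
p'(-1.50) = 17.04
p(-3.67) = -133.79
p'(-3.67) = 111.51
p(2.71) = 82.14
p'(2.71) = 81.14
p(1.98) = 36.10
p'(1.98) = 46.63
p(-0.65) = -2.13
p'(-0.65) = 3.68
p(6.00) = 750.64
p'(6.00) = 358.48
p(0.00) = -0.56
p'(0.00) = 2.44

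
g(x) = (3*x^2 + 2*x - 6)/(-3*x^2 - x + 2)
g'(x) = (6*x + 1)*(3*x^2 + 2*x - 6)/(-3*x^2 - x + 2)^2 + (6*x + 2)/(-3*x^2 - x + 2) = (3*x^2 - 24*x - 2)/(9*x^4 + 6*x^3 - 11*x^2 - 4*x + 4)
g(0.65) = -41.61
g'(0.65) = -2399.63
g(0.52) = -6.20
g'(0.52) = -30.56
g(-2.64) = -0.59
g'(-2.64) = 0.31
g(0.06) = -3.04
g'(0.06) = -0.92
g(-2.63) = -0.59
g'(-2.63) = 0.32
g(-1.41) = 1.12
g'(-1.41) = 5.79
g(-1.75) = 0.06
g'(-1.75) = 1.66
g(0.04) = -3.03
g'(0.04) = -0.77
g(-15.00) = -0.97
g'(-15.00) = 0.00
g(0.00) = -3.00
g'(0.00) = -0.50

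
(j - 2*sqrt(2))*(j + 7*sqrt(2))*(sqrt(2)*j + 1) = sqrt(2)*j^3 + 11*j^2 - 23*sqrt(2)*j - 28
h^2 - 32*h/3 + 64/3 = (h - 8)*(h - 8/3)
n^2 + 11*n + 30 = (n + 5)*(n + 6)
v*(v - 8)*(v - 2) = v^3 - 10*v^2 + 16*v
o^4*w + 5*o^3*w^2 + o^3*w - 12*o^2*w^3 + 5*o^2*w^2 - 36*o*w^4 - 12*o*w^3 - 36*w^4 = (o - 3*w)*(o + 2*w)*(o + 6*w)*(o*w + w)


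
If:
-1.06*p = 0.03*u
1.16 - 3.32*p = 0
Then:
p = 0.35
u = -12.35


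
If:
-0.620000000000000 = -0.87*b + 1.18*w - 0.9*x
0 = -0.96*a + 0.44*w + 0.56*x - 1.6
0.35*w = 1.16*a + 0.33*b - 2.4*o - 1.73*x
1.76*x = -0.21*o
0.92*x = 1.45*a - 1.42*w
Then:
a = -3.03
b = -3.86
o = -1.67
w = -3.22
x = 0.20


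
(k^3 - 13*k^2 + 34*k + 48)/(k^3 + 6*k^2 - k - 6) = (k^2 - 14*k + 48)/(k^2 + 5*k - 6)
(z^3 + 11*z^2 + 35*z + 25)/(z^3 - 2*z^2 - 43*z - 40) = (z + 5)/(z - 8)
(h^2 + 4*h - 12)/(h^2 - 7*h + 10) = (h + 6)/(h - 5)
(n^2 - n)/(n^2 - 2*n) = (n - 1)/(n - 2)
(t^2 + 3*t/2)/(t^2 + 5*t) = (t + 3/2)/(t + 5)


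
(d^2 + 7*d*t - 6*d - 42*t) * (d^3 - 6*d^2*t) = d^5 + d^4*t - 6*d^4 - 42*d^3*t^2 - 6*d^3*t + 252*d^2*t^2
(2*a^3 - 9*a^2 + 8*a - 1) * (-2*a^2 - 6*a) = -4*a^5 + 6*a^4 + 38*a^3 - 46*a^2 + 6*a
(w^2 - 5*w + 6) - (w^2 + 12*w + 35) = -17*w - 29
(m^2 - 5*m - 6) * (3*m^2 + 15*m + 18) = 3*m^4 - 75*m^2 - 180*m - 108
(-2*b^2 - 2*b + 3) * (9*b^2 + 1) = -18*b^4 - 18*b^3 + 25*b^2 - 2*b + 3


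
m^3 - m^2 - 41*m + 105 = (m - 5)*(m - 3)*(m + 7)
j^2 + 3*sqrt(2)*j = j*(j + 3*sqrt(2))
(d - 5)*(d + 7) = d^2 + 2*d - 35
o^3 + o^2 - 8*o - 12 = (o - 3)*(o + 2)^2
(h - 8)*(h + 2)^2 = h^3 - 4*h^2 - 28*h - 32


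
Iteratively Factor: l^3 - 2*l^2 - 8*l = (l)*(l^2 - 2*l - 8) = l*(l - 4)*(l + 2)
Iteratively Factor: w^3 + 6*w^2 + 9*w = (w)*(w^2 + 6*w + 9) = w*(w + 3)*(w + 3)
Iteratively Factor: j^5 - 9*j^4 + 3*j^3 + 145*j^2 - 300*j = (j + 4)*(j^4 - 13*j^3 + 55*j^2 - 75*j) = (j - 5)*(j + 4)*(j^3 - 8*j^2 + 15*j) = j*(j - 5)*(j + 4)*(j^2 - 8*j + 15) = j*(j - 5)*(j - 3)*(j + 4)*(j - 5)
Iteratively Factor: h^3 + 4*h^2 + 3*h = (h + 1)*(h^2 + 3*h) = h*(h + 1)*(h + 3)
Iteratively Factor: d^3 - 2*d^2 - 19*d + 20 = (d + 4)*(d^2 - 6*d + 5) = (d - 5)*(d + 4)*(d - 1)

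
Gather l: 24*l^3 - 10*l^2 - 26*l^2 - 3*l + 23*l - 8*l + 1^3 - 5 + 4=24*l^3 - 36*l^2 + 12*l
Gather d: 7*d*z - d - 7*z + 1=d*(7*z - 1) - 7*z + 1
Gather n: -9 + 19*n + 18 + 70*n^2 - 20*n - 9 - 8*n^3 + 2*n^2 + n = -8*n^3 + 72*n^2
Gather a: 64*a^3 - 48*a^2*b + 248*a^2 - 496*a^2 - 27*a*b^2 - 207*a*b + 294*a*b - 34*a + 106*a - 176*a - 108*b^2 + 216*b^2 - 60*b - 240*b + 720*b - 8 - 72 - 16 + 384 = 64*a^3 + a^2*(-48*b - 248) + a*(-27*b^2 + 87*b - 104) + 108*b^2 + 420*b + 288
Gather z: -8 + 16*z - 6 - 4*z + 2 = 12*z - 12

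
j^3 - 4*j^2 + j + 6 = (j - 3)*(j - 2)*(j + 1)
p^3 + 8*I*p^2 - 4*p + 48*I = (p - 2*I)*(p + 4*I)*(p + 6*I)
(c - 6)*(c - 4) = c^2 - 10*c + 24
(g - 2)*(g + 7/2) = g^2 + 3*g/2 - 7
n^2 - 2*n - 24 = (n - 6)*(n + 4)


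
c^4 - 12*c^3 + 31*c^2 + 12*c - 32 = (c - 8)*(c - 4)*(c - 1)*(c + 1)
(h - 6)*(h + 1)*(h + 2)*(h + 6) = h^4 + 3*h^3 - 34*h^2 - 108*h - 72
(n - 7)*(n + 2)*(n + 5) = n^3 - 39*n - 70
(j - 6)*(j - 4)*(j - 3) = j^3 - 13*j^2 + 54*j - 72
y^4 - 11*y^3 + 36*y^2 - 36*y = y*(y - 6)*(y - 3)*(y - 2)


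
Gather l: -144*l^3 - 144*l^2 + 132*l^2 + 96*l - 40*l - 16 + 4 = -144*l^3 - 12*l^2 + 56*l - 12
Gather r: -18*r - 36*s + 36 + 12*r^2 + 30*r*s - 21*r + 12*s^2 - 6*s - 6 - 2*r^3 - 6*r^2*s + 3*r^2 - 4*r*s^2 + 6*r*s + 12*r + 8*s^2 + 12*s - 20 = -2*r^3 + r^2*(15 - 6*s) + r*(-4*s^2 + 36*s - 27) + 20*s^2 - 30*s + 10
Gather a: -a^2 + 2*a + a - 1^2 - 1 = -a^2 + 3*a - 2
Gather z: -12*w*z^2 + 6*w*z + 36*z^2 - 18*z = z^2*(36 - 12*w) + z*(6*w - 18)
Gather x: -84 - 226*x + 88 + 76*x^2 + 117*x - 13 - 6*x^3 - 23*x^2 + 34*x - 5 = -6*x^3 + 53*x^2 - 75*x - 14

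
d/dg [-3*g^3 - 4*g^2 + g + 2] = -9*g^2 - 8*g + 1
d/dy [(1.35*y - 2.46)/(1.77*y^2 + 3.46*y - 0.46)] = (-2.3895*y^2 + 8.7084*y + 7.8906)/(3.1329*y^4 + 12.2484*y^3 + 10.3432*y^2 - 3.1832*y + 0.2116)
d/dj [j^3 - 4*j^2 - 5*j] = 3*j^2 - 8*j - 5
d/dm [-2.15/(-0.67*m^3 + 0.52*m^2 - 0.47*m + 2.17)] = (-4.3215*m^2 + 2.236*m - 1.0105)/(0.67*m^3 - 0.52*m^2 + 0.47*m - 2.17)^2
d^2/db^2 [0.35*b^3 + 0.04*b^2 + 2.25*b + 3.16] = 2.1*b + 0.08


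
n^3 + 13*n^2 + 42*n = n*(n + 6)*(n + 7)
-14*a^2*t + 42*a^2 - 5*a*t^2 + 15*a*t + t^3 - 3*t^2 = (-7*a + t)*(2*a + t)*(t - 3)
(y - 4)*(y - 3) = y^2 - 7*y + 12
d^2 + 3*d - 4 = (d - 1)*(d + 4)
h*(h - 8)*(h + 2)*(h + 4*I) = h^4 - 6*h^3 + 4*I*h^3 - 16*h^2 - 24*I*h^2 - 64*I*h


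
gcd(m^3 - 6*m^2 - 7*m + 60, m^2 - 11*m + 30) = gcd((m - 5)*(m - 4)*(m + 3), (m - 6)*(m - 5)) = m - 5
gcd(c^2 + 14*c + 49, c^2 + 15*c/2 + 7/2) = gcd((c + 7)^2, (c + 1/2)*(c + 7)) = c + 7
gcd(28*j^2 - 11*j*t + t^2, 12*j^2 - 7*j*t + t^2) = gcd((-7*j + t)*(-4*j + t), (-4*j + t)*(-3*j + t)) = -4*j + t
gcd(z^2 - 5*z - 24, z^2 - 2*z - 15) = z + 3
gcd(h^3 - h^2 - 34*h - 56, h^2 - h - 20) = h + 4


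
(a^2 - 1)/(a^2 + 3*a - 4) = (a + 1)/(a + 4)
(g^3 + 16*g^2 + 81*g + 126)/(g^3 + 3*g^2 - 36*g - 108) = (g + 7)/(g - 6)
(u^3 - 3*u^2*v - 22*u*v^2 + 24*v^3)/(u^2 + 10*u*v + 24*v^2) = (u^2 - 7*u*v + 6*v^2)/(u + 6*v)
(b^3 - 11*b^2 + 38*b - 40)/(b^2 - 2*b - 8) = (b^2 - 7*b + 10)/(b + 2)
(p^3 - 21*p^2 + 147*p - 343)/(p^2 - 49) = (p^2 - 14*p + 49)/(p + 7)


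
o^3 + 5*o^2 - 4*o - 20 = (o - 2)*(o + 2)*(o + 5)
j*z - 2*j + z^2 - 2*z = (j + z)*(z - 2)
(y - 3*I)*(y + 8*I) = y^2 + 5*I*y + 24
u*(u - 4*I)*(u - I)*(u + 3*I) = u^4 - 2*I*u^3 + 11*u^2 - 12*I*u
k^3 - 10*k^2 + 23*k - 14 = (k - 7)*(k - 2)*(k - 1)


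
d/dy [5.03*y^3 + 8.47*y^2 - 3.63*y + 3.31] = 15.09*y^2 + 16.94*y - 3.63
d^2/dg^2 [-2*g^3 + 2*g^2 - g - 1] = 4 - 12*g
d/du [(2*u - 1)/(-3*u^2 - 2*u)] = 2*(3*u^2 - 3*u - 1)/(u^2*(9*u^2 + 12*u + 4))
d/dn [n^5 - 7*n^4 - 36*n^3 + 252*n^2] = n*(5*n^3 - 28*n^2 - 108*n + 504)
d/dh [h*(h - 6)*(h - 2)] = 3*h^2 - 16*h + 12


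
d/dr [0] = 0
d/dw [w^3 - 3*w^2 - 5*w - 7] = 3*w^2 - 6*w - 5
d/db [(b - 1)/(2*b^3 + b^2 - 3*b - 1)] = (2*b^3 + b^2 - 3*b - (b - 1)*(6*b^2 + 2*b - 3) - 1)/(2*b^3 + b^2 - 3*b - 1)^2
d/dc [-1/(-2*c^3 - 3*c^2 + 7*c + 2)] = (-6*c^2 - 6*c + 7)/(2*c^3 + 3*c^2 - 7*c - 2)^2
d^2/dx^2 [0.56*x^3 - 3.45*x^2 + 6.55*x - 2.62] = 3.36*x - 6.9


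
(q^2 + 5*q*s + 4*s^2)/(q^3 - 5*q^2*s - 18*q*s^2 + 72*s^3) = (q + s)/(q^2 - 9*q*s + 18*s^2)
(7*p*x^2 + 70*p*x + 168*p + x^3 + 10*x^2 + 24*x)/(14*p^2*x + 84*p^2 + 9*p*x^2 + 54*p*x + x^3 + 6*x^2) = (x + 4)/(2*p + x)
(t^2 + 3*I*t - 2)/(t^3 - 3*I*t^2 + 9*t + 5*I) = (t + 2*I)/(t^2 - 4*I*t + 5)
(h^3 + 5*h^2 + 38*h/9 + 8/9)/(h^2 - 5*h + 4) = (9*h^3 + 45*h^2 + 38*h + 8)/(9*(h^2 - 5*h + 4))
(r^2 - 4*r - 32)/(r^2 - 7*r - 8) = (r + 4)/(r + 1)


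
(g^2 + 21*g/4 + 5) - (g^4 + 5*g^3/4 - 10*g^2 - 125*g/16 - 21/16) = -g^4 - 5*g^3/4 + 11*g^2 + 209*g/16 + 101/16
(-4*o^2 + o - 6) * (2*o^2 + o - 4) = -8*o^4 - 2*o^3 + 5*o^2 - 10*o + 24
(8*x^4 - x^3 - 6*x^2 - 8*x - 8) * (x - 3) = 8*x^5 - 25*x^4 - 3*x^3 + 10*x^2 + 16*x + 24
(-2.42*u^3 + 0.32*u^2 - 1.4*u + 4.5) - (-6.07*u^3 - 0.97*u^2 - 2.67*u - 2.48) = 3.65*u^3 + 1.29*u^2 + 1.27*u + 6.98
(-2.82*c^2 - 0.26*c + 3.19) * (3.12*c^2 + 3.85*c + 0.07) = -8.7984*c^4 - 11.6682*c^3 + 8.7544*c^2 + 12.2633*c + 0.2233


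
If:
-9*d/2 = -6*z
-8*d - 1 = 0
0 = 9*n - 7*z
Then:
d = -1/8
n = -7/96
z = -3/32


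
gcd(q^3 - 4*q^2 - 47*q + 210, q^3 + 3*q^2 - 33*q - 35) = q^2 + 2*q - 35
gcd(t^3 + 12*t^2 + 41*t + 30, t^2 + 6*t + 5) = t^2 + 6*t + 5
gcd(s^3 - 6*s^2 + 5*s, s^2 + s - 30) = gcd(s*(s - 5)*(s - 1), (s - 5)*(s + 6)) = s - 5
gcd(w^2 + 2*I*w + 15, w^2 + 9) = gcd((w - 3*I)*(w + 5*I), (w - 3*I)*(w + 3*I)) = w - 3*I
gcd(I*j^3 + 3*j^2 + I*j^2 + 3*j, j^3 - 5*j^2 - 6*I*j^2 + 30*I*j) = j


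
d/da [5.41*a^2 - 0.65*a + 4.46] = 10.82*a - 0.65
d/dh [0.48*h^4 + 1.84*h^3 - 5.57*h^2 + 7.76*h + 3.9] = 1.92*h^3 + 5.52*h^2 - 11.14*h + 7.76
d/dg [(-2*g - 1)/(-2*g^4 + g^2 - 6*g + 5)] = 2*(2*g^4 - g^2 + 6*g - (2*g + 1)*(4*g^3 - g + 3) - 5)/(2*g^4 - g^2 + 6*g - 5)^2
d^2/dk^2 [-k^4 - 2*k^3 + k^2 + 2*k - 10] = -12*k^2 - 12*k + 2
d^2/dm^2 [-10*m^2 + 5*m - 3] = -20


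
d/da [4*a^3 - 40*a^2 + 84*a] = 12*a^2 - 80*a + 84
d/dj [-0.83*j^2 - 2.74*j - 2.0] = -1.66*j - 2.74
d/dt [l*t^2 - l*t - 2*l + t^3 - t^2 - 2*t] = 2*l*t - l + 3*t^2 - 2*t - 2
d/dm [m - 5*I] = 1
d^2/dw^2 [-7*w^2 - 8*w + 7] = -14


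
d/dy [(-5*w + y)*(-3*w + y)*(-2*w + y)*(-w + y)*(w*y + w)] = w*(30*w^4 - 122*w^3*y - 61*w^3 + 123*w^2*y^2 + 82*w^2*y - 44*w*y^3 - 33*w*y^2 + 5*y^4 + 4*y^3)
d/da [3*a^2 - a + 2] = 6*a - 1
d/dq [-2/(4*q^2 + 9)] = 16*q/(4*q^2 + 9)^2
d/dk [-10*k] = -10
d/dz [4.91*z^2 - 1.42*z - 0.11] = 9.82*z - 1.42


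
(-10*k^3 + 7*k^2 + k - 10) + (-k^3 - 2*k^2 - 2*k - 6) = -11*k^3 + 5*k^2 - k - 16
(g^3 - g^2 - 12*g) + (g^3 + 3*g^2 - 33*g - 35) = 2*g^3 + 2*g^2 - 45*g - 35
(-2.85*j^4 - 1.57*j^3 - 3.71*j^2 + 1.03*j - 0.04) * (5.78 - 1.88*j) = 5.358*j^5 - 13.5214*j^4 - 2.0998*j^3 - 23.3802*j^2 + 6.0286*j - 0.2312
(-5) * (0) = 0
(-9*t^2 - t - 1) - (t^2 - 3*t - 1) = -10*t^2 + 2*t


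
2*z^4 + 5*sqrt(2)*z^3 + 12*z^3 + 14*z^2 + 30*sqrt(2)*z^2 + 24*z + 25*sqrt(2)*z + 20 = (z + 5)*(z + 2*sqrt(2))*(sqrt(2)*z + 1)*(sqrt(2)*z + sqrt(2))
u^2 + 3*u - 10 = (u - 2)*(u + 5)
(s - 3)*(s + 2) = s^2 - s - 6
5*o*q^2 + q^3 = q^2*(5*o + q)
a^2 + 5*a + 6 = (a + 2)*(a + 3)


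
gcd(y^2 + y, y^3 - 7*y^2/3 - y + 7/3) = y + 1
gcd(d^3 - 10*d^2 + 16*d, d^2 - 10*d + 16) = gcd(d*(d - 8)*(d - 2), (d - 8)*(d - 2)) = d^2 - 10*d + 16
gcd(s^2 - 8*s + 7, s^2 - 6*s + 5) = s - 1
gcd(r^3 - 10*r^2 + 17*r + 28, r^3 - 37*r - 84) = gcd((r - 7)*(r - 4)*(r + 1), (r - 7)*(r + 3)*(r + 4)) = r - 7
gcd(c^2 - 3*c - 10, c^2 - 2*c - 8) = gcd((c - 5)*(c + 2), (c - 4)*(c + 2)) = c + 2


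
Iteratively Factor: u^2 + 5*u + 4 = (u + 4)*(u + 1)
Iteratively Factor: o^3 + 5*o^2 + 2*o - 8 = (o + 2)*(o^2 + 3*o - 4) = (o + 2)*(o + 4)*(o - 1)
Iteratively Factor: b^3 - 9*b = (b)*(b^2 - 9) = b*(b + 3)*(b - 3)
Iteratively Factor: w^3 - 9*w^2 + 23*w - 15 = (w - 5)*(w^2 - 4*w + 3) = (w - 5)*(w - 3)*(w - 1)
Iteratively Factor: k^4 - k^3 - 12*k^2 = (k + 3)*(k^3 - 4*k^2) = k*(k + 3)*(k^2 - 4*k) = k^2*(k + 3)*(k - 4)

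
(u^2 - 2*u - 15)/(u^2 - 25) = (u + 3)/(u + 5)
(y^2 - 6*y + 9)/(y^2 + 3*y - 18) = (y - 3)/(y + 6)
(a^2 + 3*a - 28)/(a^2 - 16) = (a + 7)/(a + 4)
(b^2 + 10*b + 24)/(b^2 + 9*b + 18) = (b + 4)/(b + 3)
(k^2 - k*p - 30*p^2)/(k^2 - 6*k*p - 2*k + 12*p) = (k + 5*p)/(k - 2)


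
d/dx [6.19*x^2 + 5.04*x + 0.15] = 12.38*x + 5.04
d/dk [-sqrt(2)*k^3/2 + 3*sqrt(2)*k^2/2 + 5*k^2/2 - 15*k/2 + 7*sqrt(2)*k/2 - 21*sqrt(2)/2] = -3*sqrt(2)*k^2/2 + 3*sqrt(2)*k + 5*k - 15/2 + 7*sqrt(2)/2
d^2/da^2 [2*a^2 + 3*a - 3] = 4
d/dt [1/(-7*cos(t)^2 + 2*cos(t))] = 2*(sin(t)/cos(t)^2 - 7*tan(t))/(7*cos(t) - 2)^2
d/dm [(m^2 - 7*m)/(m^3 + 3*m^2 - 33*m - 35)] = (-m^4 + 14*m^3 - 12*m^2 - 70*m + 245)/(m^6 + 6*m^5 - 57*m^4 - 268*m^3 + 879*m^2 + 2310*m + 1225)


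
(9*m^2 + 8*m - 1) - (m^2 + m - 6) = 8*m^2 + 7*m + 5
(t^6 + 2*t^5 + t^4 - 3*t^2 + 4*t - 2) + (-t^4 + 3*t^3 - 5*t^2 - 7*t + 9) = t^6 + 2*t^5 + 3*t^3 - 8*t^2 - 3*t + 7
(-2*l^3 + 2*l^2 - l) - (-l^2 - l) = -2*l^3 + 3*l^2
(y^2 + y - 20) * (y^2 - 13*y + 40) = y^4 - 12*y^3 + 7*y^2 + 300*y - 800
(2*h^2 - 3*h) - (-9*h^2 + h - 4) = 11*h^2 - 4*h + 4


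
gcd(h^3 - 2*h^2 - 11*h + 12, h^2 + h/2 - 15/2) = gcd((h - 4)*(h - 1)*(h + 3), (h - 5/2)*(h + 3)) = h + 3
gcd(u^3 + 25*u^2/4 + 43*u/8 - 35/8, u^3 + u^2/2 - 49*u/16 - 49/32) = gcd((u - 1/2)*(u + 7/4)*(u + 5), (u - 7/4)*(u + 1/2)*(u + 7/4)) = u + 7/4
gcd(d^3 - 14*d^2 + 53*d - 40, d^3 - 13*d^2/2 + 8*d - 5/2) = d^2 - 6*d + 5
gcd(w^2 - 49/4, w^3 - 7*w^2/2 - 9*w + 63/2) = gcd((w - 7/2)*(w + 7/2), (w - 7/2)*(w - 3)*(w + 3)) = w - 7/2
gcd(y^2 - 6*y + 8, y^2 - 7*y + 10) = y - 2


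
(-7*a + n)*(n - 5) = -7*a*n + 35*a + n^2 - 5*n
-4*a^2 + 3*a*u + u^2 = (-a + u)*(4*a + u)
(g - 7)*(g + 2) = g^2 - 5*g - 14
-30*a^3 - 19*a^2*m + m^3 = (-5*a + m)*(2*a + m)*(3*a + m)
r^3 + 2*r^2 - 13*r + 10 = (r - 2)*(r - 1)*(r + 5)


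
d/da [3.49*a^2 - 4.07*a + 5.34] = 6.98*a - 4.07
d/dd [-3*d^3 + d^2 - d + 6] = -9*d^2 + 2*d - 1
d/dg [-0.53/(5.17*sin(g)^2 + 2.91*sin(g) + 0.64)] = (5.4802*sin(g) + 1.5423)*cos(g)/(5.17*sin(g)^2 + 2.91*sin(g) + 0.64)^2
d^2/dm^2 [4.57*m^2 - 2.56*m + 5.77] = 9.14000000000000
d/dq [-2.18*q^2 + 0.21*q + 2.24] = 0.21 - 4.36*q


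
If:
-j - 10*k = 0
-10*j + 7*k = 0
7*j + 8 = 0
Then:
No Solution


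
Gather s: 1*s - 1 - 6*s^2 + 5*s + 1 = -6*s^2 + 6*s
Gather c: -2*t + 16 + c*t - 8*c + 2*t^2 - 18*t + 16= c*(t - 8) + 2*t^2 - 20*t + 32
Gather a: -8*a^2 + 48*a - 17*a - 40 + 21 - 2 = -8*a^2 + 31*a - 21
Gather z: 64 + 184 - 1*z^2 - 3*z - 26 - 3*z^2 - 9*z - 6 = -4*z^2 - 12*z + 216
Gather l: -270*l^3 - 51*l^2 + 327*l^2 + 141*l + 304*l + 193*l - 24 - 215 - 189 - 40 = -270*l^3 + 276*l^2 + 638*l - 468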